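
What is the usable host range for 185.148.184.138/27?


Network: 185.148.184.128
Broadcast: 185.148.184.159
First usable = network + 1
Last usable = broadcast - 1
Range: 185.148.184.129 to 185.148.184.158


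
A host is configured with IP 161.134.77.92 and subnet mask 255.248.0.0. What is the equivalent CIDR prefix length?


Binary: 11111111.11111000.00000000.00000000
Count leading 1s
Prefix: /13


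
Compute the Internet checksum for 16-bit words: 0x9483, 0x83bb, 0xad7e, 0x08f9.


Sum all words (with carry folding):
+ 0x9483 = 0x9483
+ 0x83bb = 0x183f
+ 0xad7e = 0xc5bd
+ 0x08f9 = 0xceb6
One's complement: ~0xceb6
Checksum = 0x3149


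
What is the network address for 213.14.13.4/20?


IP:   11010101.00001110.00001101.00000100
Mask: 11111111.11111111.11110000.00000000
AND operation:
Net:  11010101.00001110.00000000.00000000
Network: 213.14.0.0/20


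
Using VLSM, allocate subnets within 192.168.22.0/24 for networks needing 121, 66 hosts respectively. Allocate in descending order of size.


121 hosts -> /25 (126 usable): 192.168.22.0/25
66 hosts -> /25 (126 usable): 192.168.22.128/25
Allocation: 192.168.22.0/25 (121 hosts, 126 usable); 192.168.22.128/25 (66 hosts, 126 usable)


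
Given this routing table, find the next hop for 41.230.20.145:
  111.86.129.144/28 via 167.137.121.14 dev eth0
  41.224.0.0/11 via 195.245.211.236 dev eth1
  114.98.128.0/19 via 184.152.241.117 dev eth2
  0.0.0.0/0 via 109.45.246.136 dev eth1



Longest prefix match for 41.230.20.145:
  /28 111.86.129.144: no
  /11 41.224.0.0: MATCH
  /19 114.98.128.0: no
  /0 0.0.0.0: MATCH
Selected: next-hop 195.245.211.236 via eth1 (matched /11)


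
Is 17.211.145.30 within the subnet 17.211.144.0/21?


Subnet network: 17.211.144.0
Test IP AND mask: 17.211.144.0
Yes, 17.211.145.30 is in 17.211.144.0/21


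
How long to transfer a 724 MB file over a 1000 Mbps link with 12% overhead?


Effective throughput = 1000 * (1 - 12/100) = 880 Mbps
File size in Mb = 724 * 8 = 5792 Mb
Time = 5792 / 880
Time = 6.5818 seconds


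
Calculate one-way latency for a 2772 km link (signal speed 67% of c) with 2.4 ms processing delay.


Speed = 0.67 * 3e5 km/s = 201000 km/s
Propagation delay = 2772 / 201000 = 0.0138 s = 13.791 ms
Processing delay = 2.4 ms
Total one-way latency = 16.191 ms


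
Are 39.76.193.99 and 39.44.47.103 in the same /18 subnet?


Mask: 255.255.192.0
39.76.193.99 AND mask = 39.76.192.0
39.44.47.103 AND mask = 39.44.0.0
No, different subnets (39.76.192.0 vs 39.44.0.0)


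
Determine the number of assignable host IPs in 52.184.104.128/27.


Host bits = 32 - 27 = 5
Total addresses = 2^5 = 32
Usable = total - 2 (network and broadcast)
Usable hosts: 30


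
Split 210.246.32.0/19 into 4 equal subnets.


New prefix = 19 + 2 = 21
Each subnet has 2048 addresses
  210.246.32.0/21
  210.246.40.0/21
  210.246.48.0/21
  210.246.56.0/21
Subnets: 210.246.32.0/21, 210.246.40.0/21, 210.246.48.0/21, 210.246.56.0/21


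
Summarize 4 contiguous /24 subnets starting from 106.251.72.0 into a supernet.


Original prefix: /24
Number of subnets: 4 = 2^2
New prefix = 24 - 2 = 22
Supernet: 106.251.72.0/22


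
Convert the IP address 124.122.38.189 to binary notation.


124 = 01111100
122 = 01111010
38 = 00100110
189 = 10111101
Binary: 01111100.01111010.00100110.10111101


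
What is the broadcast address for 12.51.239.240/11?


Network: 12.32.0.0/11
Host bits = 21
Set all host bits to 1:
Broadcast: 12.63.255.255


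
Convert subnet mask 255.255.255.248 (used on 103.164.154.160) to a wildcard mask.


Subnet mask: 255.255.255.248
Wildcard = 255.255.255.255 - subnet mask
255 - 255 = 0
255 - 255 = 0
255 - 255 = 0
255 - 248 = 7
Wildcard: 0.0.0.7


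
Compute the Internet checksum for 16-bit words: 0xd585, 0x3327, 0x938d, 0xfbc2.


Sum all words (with carry folding):
+ 0xd585 = 0xd585
+ 0x3327 = 0x08ad
+ 0x938d = 0x9c3a
+ 0xfbc2 = 0x97fd
One's complement: ~0x97fd
Checksum = 0x6802


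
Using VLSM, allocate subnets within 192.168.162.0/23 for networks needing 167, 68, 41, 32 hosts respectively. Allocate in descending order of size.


167 hosts -> /24 (254 usable): 192.168.162.0/24
68 hosts -> /25 (126 usable): 192.168.163.0/25
41 hosts -> /26 (62 usable): 192.168.163.128/26
32 hosts -> /26 (62 usable): 192.168.163.192/26
Allocation: 192.168.162.0/24 (167 hosts, 254 usable); 192.168.163.0/25 (68 hosts, 126 usable); 192.168.163.128/26 (41 hosts, 62 usable); 192.168.163.192/26 (32 hosts, 62 usable)


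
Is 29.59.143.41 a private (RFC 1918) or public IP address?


RFC 1918 private ranges:
  10.0.0.0/8 (10.0.0.0 - 10.255.255.255)
  172.16.0.0/12 (172.16.0.0 - 172.31.255.255)
  192.168.0.0/16 (192.168.0.0 - 192.168.255.255)
Public (not in any RFC 1918 range)


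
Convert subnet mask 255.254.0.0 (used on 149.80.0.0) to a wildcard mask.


Subnet mask: 255.254.0.0
Wildcard = 255.255.255.255 - subnet mask
255 - 255 = 0
255 - 254 = 1
255 - 0 = 255
255 - 0 = 255
Wildcard: 0.1.255.255


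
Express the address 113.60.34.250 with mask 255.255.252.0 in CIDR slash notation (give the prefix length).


Binary: 11111111.11111111.11111100.00000000
Count leading 1s
Prefix: /22


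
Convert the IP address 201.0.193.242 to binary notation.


201 = 11001001
0 = 00000000
193 = 11000001
242 = 11110010
Binary: 11001001.00000000.11000001.11110010


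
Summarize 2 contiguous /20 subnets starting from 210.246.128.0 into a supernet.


Original prefix: /20
Number of subnets: 2 = 2^1
New prefix = 20 - 1 = 19
Supernet: 210.246.128.0/19


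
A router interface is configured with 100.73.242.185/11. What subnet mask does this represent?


/11 means 11 network bits, 21 host bits
Binary: 11111111111000000000000000000000
Mask: 255.224.0.0


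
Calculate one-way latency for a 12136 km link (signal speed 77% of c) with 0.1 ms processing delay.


Speed = 0.77 * 3e5 km/s = 231000 km/s
Propagation delay = 12136 / 231000 = 0.0525 s = 52.5368 ms
Processing delay = 0.1 ms
Total one-way latency = 52.6368 ms


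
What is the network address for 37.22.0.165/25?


IP:   00100101.00010110.00000000.10100101
Mask: 11111111.11111111.11111111.10000000
AND operation:
Net:  00100101.00010110.00000000.10000000
Network: 37.22.0.128/25


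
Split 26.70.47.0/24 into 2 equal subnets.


New prefix = 24 + 1 = 25
Each subnet has 128 addresses
  26.70.47.0/25
  26.70.47.128/25
Subnets: 26.70.47.0/25, 26.70.47.128/25


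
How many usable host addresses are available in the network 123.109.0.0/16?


Host bits = 32 - 16 = 16
Total addresses = 2^16 = 65536
Usable = total - 2 (network and broadcast)
Usable hosts: 65534


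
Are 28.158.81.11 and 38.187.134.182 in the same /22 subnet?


Mask: 255.255.252.0
28.158.81.11 AND mask = 28.158.80.0
38.187.134.182 AND mask = 38.187.132.0
No, different subnets (28.158.80.0 vs 38.187.132.0)


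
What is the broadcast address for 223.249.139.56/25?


Network: 223.249.139.0/25
Host bits = 7
Set all host bits to 1:
Broadcast: 223.249.139.127


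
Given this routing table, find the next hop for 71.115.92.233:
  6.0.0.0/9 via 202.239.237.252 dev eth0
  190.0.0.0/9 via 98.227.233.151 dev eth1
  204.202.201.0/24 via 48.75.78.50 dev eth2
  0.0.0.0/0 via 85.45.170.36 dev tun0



Longest prefix match for 71.115.92.233:
  /9 6.0.0.0: no
  /9 190.0.0.0: no
  /24 204.202.201.0: no
  /0 0.0.0.0: MATCH
Selected: next-hop 85.45.170.36 via tun0 (matched /0)


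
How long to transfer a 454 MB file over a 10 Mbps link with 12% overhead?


Effective throughput = 10 * (1 - 12/100) = 8.8 Mbps
File size in Mb = 454 * 8 = 3632 Mb
Time = 3632 / 8.8
Time = 412.7273 seconds


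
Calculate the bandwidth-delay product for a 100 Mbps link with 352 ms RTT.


BDP = bandwidth * RTT
= 100 Mbps * 352 ms
= 100 * 1e6 * 352 / 1000 bits
= 35200000 bits
= 4400000 bytes
= 4296.875 KB
BDP = 35200000 bits (4400000 bytes)


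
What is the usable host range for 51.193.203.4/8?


Network: 51.0.0.0
Broadcast: 51.255.255.255
First usable = network + 1
Last usable = broadcast - 1
Range: 51.0.0.1 to 51.255.255.254


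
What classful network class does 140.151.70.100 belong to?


First octet: 140
Binary: 10001100
10xxxxxx -> Class B (128-191)
Class B, default mask 255.255.0.0 (/16)


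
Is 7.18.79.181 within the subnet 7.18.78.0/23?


Subnet network: 7.18.78.0
Test IP AND mask: 7.18.78.0
Yes, 7.18.79.181 is in 7.18.78.0/23


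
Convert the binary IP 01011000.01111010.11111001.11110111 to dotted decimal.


01011000 = 88
01111010 = 122
11111001 = 249
11110111 = 247
IP: 88.122.249.247


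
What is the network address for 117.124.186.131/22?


IP:   01110101.01111100.10111010.10000011
Mask: 11111111.11111111.11111100.00000000
AND operation:
Net:  01110101.01111100.10111000.00000000
Network: 117.124.184.0/22


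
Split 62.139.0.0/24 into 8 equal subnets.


New prefix = 24 + 3 = 27
Each subnet has 32 addresses
  62.139.0.0/27
  62.139.0.32/27
  62.139.0.64/27
  62.139.0.96/27
  62.139.0.128/27
  62.139.0.160/27
  62.139.0.192/27
  62.139.0.224/27
Subnets: 62.139.0.0/27, 62.139.0.32/27, 62.139.0.64/27, 62.139.0.96/27, 62.139.0.128/27, 62.139.0.160/27, 62.139.0.192/27, 62.139.0.224/27


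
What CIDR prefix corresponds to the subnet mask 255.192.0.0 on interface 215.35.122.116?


Binary: 11111111.11000000.00000000.00000000
Count leading 1s
Prefix: /10


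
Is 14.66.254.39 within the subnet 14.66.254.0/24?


Subnet network: 14.66.254.0
Test IP AND mask: 14.66.254.0
Yes, 14.66.254.39 is in 14.66.254.0/24


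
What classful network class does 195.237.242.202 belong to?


First octet: 195
Binary: 11000011
110xxxxx -> Class C (192-223)
Class C, default mask 255.255.255.0 (/24)


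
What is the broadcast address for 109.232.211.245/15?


Network: 109.232.0.0/15
Host bits = 17
Set all host bits to 1:
Broadcast: 109.233.255.255


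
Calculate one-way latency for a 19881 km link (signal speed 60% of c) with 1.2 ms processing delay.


Speed = 0.6 * 3e5 km/s = 180000 km/s
Propagation delay = 19881 / 180000 = 0.1105 s = 110.45 ms
Processing delay = 1.2 ms
Total one-way latency = 111.65 ms


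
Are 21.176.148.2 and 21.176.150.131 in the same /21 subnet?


Mask: 255.255.248.0
21.176.148.2 AND mask = 21.176.144.0
21.176.150.131 AND mask = 21.176.144.0
Yes, same subnet (21.176.144.0)


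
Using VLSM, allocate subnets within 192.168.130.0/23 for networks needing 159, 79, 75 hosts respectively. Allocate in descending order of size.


159 hosts -> /24 (254 usable): 192.168.130.0/24
79 hosts -> /25 (126 usable): 192.168.131.0/25
75 hosts -> /25 (126 usable): 192.168.131.128/25
Allocation: 192.168.130.0/24 (159 hosts, 254 usable); 192.168.131.0/25 (79 hosts, 126 usable); 192.168.131.128/25 (75 hosts, 126 usable)


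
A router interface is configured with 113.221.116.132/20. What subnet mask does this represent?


/20 means 20 network bits, 12 host bits
Binary: 11111111111111111111000000000000
Mask: 255.255.240.0


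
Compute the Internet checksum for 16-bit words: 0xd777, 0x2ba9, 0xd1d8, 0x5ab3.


Sum all words (with carry folding):
+ 0xd777 = 0xd777
+ 0x2ba9 = 0x0321
+ 0xd1d8 = 0xd4f9
+ 0x5ab3 = 0x2fad
One's complement: ~0x2fad
Checksum = 0xd052


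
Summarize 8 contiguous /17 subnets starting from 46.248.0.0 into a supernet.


Original prefix: /17
Number of subnets: 8 = 2^3
New prefix = 17 - 3 = 14
Supernet: 46.248.0.0/14


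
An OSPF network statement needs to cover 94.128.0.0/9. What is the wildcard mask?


Subnet mask: 255.128.0.0
Wildcard = 255.255.255.255 - subnet mask
255 - 255 = 0
255 - 128 = 127
255 - 0 = 255
255 - 0 = 255
Wildcard: 0.127.255.255


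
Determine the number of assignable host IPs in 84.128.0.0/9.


Host bits = 32 - 9 = 23
Total addresses = 2^23 = 8388608
Usable = total - 2 (network and broadcast)
Usable hosts: 8388606


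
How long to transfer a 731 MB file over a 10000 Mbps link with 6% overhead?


Effective throughput = 10000 * (1 - 6/100) = 9400 Mbps
File size in Mb = 731 * 8 = 5848 Mb
Time = 5848 / 9400
Time = 0.6221 seconds


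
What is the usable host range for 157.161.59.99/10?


Network: 157.128.0.0
Broadcast: 157.191.255.255
First usable = network + 1
Last usable = broadcast - 1
Range: 157.128.0.1 to 157.191.255.254


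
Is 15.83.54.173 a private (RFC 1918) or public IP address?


RFC 1918 private ranges:
  10.0.0.0/8 (10.0.0.0 - 10.255.255.255)
  172.16.0.0/12 (172.16.0.0 - 172.31.255.255)
  192.168.0.0/16 (192.168.0.0 - 192.168.255.255)
Public (not in any RFC 1918 range)


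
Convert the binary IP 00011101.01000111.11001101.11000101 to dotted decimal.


00011101 = 29
01000111 = 71
11001101 = 205
11000101 = 197
IP: 29.71.205.197


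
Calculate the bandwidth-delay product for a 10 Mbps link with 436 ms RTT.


BDP = bandwidth * RTT
= 10 Mbps * 436 ms
= 10 * 1e6 * 436 / 1000 bits
= 4360000 bits
= 545000 bytes
= 532.2266 KB
BDP = 4360000 bits (545000 bytes)


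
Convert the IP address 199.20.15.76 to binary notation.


199 = 11000111
20 = 00010100
15 = 00001111
76 = 01001100
Binary: 11000111.00010100.00001111.01001100


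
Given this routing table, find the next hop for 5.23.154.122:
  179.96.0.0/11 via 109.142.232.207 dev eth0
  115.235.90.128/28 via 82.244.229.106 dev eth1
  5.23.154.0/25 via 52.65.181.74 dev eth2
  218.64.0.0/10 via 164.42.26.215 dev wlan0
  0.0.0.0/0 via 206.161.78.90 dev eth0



Longest prefix match for 5.23.154.122:
  /11 179.96.0.0: no
  /28 115.235.90.128: no
  /25 5.23.154.0: MATCH
  /10 218.64.0.0: no
  /0 0.0.0.0: MATCH
Selected: next-hop 52.65.181.74 via eth2 (matched /25)


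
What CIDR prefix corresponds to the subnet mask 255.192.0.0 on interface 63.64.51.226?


Binary: 11111111.11000000.00000000.00000000
Count leading 1s
Prefix: /10


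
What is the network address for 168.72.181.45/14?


IP:   10101000.01001000.10110101.00101101
Mask: 11111111.11111100.00000000.00000000
AND operation:
Net:  10101000.01001000.00000000.00000000
Network: 168.72.0.0/14


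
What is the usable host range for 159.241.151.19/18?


Network: 159.241.128.0
Broadcast: 159.241.191.255
First usable = network + 1
Last usable = broadcast - 1
Range: 159.241.128.1 to 159.241.191.254


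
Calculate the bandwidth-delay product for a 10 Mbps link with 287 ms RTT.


BDP = bandwidth * RTT
= 10 Mbps * 287 ms
= 10 * 1e6 * 287 / 1000 bits
= 2870000 bits
= 358750 bytes
= 350.3418 KB
BDP = 2870000 bits (358750 bytes)


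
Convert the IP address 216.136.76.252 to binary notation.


216 = 11011000
136 = 10001000
76 = 01001100
252 = 11111100
Binary: 11011000.10001000.01001100.11111100


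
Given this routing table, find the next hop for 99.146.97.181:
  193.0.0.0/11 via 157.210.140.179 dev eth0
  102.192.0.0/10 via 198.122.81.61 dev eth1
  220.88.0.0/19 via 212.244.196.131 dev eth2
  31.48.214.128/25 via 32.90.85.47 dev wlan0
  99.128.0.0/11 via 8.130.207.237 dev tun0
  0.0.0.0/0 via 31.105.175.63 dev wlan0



Longest prefix match for 99.146.97.181:
  /11 193.0.0.0: no
  /10 102.192.0.0: no
  /19 220.88.0.0: no
  /25 31.48.214.128: no
  /11 99.128.0.0: MATCH
  /0 0.0.0.0: MATCH
Selected: next-hop 8.130.207.237 via tun0 (matched /11)


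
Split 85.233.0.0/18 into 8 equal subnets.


New prefix = 18 + 3 = 21
Each subnet has 2048 addresses
  85.233.0.0/21
  85.233.8.0/21
  85.233.16.0/21
  85.233.24.0/21
  85.233.32.0/21
  85.233.40.0/21
  85.233.48.0/21
  85.233.56.0/21
Subnets: 85.233.0.0/21, 85.233.8.0/21, 85.233.16.0/21, 85.233.24.0/21, 85.233.32.0/21, 85.233.40.0/21, 85.233.48.0/21, 85.233.56.0/21


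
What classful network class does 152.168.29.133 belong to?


First octet: 152
Binary: 10011000
10xxxxxx -> Class B (128-191)
Class B, default mask 255.255.0.0 (/16)


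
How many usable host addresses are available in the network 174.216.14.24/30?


Host bits = 32 - 30 = 2
Total addresses = 2^2 = 4
Usable = total - 2 (network and broadcast)
Usable hosts: 2


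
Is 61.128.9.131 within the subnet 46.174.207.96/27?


Subnet network: 46.174.207.96
Test IP AND mask: 61.128.9.128
No, 61.128.9.131 is not in 46.174.207.96/27


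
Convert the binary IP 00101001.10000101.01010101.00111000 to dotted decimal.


00101001 = 41
10000101 = 133
01010101 = 85
00111000 = 56
IP: 41.133.85.56


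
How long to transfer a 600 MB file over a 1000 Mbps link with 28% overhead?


Effective throughput = 1000 * (1 - 28/100) = 720 Mbps
File size in Mb = 600 * 8 = 4800 Mb
Time = 4800 / 720
Time = 6.6667 seconds


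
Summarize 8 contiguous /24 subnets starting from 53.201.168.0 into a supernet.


Original prefix: /24
Number of subnets: 8 = 2^3
New prefix = 24 - 3 = 21
Supernet: 53.201.168.0/21


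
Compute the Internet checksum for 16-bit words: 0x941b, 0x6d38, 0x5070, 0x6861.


Sum all words (with carry folding):
+ 0x941b = 0x941b
+ 0x6d38 = 0x0154
+ 0x5070 = 0x51c4
+ 0x6861 = 0xba25
One's complement: ~0xba25
Checksum = 0x45da


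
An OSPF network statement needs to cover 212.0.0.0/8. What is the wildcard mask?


Subnet mask: 255.0.0.0
Wildcard = 255.255.255.255 - subnet mask
255 - 255 = 0
255 - 0 = 255
255 - 0 = 255
255 - 0 = 255
Wildcard: 0.255.255.255


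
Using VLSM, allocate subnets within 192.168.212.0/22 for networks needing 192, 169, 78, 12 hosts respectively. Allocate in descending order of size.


192 hosts -> /24 (254 usable): 192.168.212.0/24
169 hosts -> /24 (254 usable): 192.168.213.0/24
78 hosts -> /25 (126 usable): 192.168.214.0/25
12 hosts -> /28 (14 usable): 192.168.214.128/28
Allocation: 192.168.212.0/24 (192 hosts, 254 usable); 192.168.213.0/24 (169 hosts, 254 usable); 192.168.214.0/25 (78 hosts, 126 usable); 192.168.214.128/28 (12 hosts, 14 usable)


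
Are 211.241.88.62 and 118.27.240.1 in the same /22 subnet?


Mask: 255.255.252.0
211.241.88.62 AND mask = 211.241.88.0
118.27.240.1 AND mask = 118.27.240.0
No, different subnets (211.241.88.0 vs 118.27.240.0)


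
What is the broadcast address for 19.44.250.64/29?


Network: 19.44.250.64/29
Host bits = 3
Set all host bits to 1:
Broadcast: 19.44.250.71


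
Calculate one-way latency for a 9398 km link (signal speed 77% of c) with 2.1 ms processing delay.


Speed = 0.77 * 3e5 km/s = 231000 km/s
Propagation delay = 9398 / 231000 = 0.0407 s = 40.684 ms
Processing delay = 2.1 ms
Total one-way latency = 42.784 ms


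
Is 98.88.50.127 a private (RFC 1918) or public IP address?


RFC 1918 private ranges:
  10.0.0.0/8 (10.0.0.0 - 10.255.255.255)
  172.16.0.0/12 (172.16.0.0 - 172.31.255.255)
  192.168.0.0/16 (192.168.0.0 - 192.168.255.255)
Public (not in any RFC 1918 range)


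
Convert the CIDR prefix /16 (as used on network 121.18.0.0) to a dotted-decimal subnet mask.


/16 means 16 network bits, 16 host bits
Binary: 11111111111111110000000000000000
Mask: 255.255.0.0


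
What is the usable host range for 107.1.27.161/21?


Network: 107.1.24.0
Broadcast: 107.1.31.255
First usable = network + 1
Last usable = broadcast - 1
Range: 107.1.24.1 to 107.1.31.254


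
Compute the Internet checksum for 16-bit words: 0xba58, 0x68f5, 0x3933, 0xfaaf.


Sum all words (with carry folding):
+ 0xba58 = 0xba58
+ 0x68f5 = 0x234e
+ 0x3933 = 0x5c81
+ 0xfaaf = 0x5731
One's complement: ~0x5731
Checksum = 0xa8ce


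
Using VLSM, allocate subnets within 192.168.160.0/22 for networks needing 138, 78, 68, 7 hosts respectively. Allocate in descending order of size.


138 hosts -> /24 (254 usable): 192.168.160.0/24
78 hosts -> /25 (126 usable): 192.168.161.0/25
68 hosts -> /25 (126 usable): 192.168.161.128/25
7 hosts -> /28 (14 usable): 192.168.162.0/28
Allocation: 192.168.160.0/24 (138 hosts, 254 usable); 192.168.161.0/25 (78 hosts, 126 usable); 192.168.161.128/25 (68 hosts, 126 usable); 192.168.162.0/28 (7 hosts, 14 usable)


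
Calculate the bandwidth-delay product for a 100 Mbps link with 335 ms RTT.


BDP = bandwidth * RTT
= 100 Mbps * 335 ms
= 100 * 1e6 * 335 / 1000 bits
= 33500000 bits
= 4187500 bytes
= 4089.3555 KB
BDP = 33500000 bits (4187500 bytes)


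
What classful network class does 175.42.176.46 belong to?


First octet: 175
Binary: 10101111
10xxxxxx -> Class B (128-191)
Class B, default mask 255.255.0.0 (/16)


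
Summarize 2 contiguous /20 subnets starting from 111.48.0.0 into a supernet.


Original prefix: /20
Number of subnets: 2 = 2^1
New prefix = 20 - 1 = 19
Supernet: 111.48.0.0/19


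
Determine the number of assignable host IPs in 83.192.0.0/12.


Host bits = 32 - 12 = 20
Total addresses = 2^20 = 1048576
Usable = total - 2 (network and broadcast)
Usable hosts: 1048574


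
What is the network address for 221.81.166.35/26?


IP:   11011101.01010001.10100110.00100011
Mask: 11111111.11111111.11111111.11000000
AND operation:
Net:  11011101.01010001.10100110.00000000
Network: 221.81.166.0/26


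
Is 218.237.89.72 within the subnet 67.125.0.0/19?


Subnet network: 67.125.0.0
Test IP AND mask: 218.237.64.0
No, 218.237.89.72 is not in 67.125.0.0/19


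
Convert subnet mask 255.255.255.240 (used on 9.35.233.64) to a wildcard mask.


Subnet mask: 255.255.255.240
Wildcard = 255.255.255.255 - subnet mask
255 - 255 = 0
255 - 255 = 0
255 - 255 = 0
255 - 240 = 15
Wildcard: 0.0.0.15


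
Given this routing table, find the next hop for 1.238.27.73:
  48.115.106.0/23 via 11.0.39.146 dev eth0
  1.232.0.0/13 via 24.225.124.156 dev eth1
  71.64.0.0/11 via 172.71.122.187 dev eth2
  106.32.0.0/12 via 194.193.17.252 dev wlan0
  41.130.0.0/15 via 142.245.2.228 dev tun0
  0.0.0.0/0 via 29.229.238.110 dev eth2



Longest prefix match for 1.238.27.73:
  /23 48.115.106.0: no
  /13 1.232.0.0: MATCH
  /11 71.64.0.0: no
  /12 106.32.0.0: no
  /15 41.130.0.0: no
  /0 0.0.0.0: MATCH
Selected: next-hop 24.225.124.156 via eth1 (matched /13)


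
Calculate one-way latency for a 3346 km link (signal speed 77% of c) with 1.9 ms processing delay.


Speed = 0.77 * 3e5 km/s = 231000 km/s
Propagation delay = 3346 / 231000 = 0.0145 s = 14.4848 ms
Processing delay = 1.9 ms
Total one-way latency = 16.3848 ms


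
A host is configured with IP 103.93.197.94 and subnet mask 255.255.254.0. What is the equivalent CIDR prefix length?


Binary: 11111111.11111111.11111110.00000000
Count leading 1s
Prefix: /23


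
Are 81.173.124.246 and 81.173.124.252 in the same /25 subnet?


Mask: 255.255.255.128
81.173.124.246 AND mask = 81.173.124.128
81.173.124.252 AND mask = 81.173.124.128
Yes, same subnet (81.173.124.128)


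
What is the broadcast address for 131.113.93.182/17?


Network: 131.113.0.0/17
Host bits = 15
Set all host bits to 1:
Broadcast: 131.113.127.255


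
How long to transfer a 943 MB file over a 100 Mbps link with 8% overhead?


Effective throughput = 100 * (1 - 8/100) = 92 Mbps
File size in Mb = 943 * 8 = 7544 Mb
Time = 7544 / 92
Time = 82 seconds


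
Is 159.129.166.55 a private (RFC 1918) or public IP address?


RFC 1918 private ranges:
  10.0.0.0/8 (10.0.0.0 - 10.255.255.255)
  172.16.0.0/12 (172.16.0.0 - 172.31.255.255)
  192.168.0.0/16 (192.168.0.0 - 192.168.255.255)
Public (not in any RFC 1918 range)


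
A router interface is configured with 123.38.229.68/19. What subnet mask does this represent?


/19 means 19 network bits, 13 host bits
Binary: 11111111111111111110000000000000
Mask: 255.255.224.0


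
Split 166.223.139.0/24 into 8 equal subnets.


New prefix = 24 + 3 = 27
Each subnet has 32 addresses
  166.223.139.0/27
  166.223.139.32/27
  166.223.139.64/27
  166.223.139.96/27
  166.223.139.128/27
  166.223.139.160/27
  166.223.139.192/27
  166.223.139.224/27
Subnets: 166.223.139.0/27, 166.223.139.32/27, 166.223.139.64/27, 166.223.139.96/27, 166.223.139.128/27, 166.223.139.160/27, 166.223.139.192/27, 166.223.139.224/27


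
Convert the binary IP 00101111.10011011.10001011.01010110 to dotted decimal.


00101111 = 47
10011011 = 155
10001011 = 139
01010110 = 86
IP: 47.155.139.86


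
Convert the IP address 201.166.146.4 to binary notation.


201 = 11001001
166 = 10100110
146 = 10010010
4 = 00000100
Binary: 11001001.10100110.10010010.00000100


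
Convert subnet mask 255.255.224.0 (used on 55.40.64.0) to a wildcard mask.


Subnet mask: 255.255.224.0
Wildcard = 255.255.255.255 - subnet mask
255 - 255 = 0
255 - 255 = 0
255 - 224 = 31
255 - 0 = 255
Wildcard: 0.0.31.255


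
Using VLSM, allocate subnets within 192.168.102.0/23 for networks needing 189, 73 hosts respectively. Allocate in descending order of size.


189 hosts -> /24 (254 usable): 192.168.102.0/24
73 hosts -> /25 (126 usable): 192.168.103.0/25
Allocation: 192.168.102.0/24 (189 hosts, 254 usable); 192.168.103.0/25 (73 hosts, 126 usable)


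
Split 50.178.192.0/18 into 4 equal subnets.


New prefix = 18 + 2 = 20
Each subnet has 4096 addresses
  50.178.192.0/20
  50.178.208.0/20
  50.178.224.0/20
  50.178.240.0/20
Subnets: 50.178.192.0/20, 50.178.208.0/20, 50.178.224.0/20, 50.178.240.0/20


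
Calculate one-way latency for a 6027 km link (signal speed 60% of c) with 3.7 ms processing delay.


Speed = 0.6 * 3e5 km/s = 180000 km/s
Propagation delay = 6027 / 180000 = 0.0335 s = 33.4833 ms
Processing delay = 3.7 ms
Total one-way latency = 37.1833 ms


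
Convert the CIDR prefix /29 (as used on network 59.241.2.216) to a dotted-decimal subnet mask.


/29 means 29 network bits, 3 host bits
Binary: 11111111111111111111111111111000
Mask: 255.255.255.248


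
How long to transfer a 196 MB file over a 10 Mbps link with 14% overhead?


Effective throughput = 10 * (1 - 14/100) = 8.6 Mbps
File size in Mb = 196 * 8 = 1568 Mb
Time = 1568 / 8.6
Time = 182.3256 seconds


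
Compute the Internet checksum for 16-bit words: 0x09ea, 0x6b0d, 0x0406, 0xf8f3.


Sum all words (with carry folding):
+ 0x09ea = 0x09ea
+ 0x6b0d = 0x74f7
+ 0x0406 = 0x78fd
+ 0xf8f3 = 0x71f1
One's complement: ~0x71f1
Checksum = 0x8e0e


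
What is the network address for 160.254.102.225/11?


IP:   10100000.11111110.01100110.11100001
Mask: 11111111.11100000.00000000.00000000
AND operation:
Net:  10100000.11100000.00000000.00000000
Network: 160.224.0.0/11


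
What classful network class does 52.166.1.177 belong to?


First octet: 52
Binary: 00110100
0xxxxxxx -> Class A (1-126)
Class A, default mask 255.0.0.0 (/8)


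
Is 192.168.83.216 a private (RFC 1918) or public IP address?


RFC 1918 private ranges:
  10.0.0.0/8 (10.0.0.0 - 10.255.255.255)
  172.16.0.0/12 (172.16.0.0 - 172.31.255.255)
  192.168.0.0/16 (192.168.0.0 - 192.168.255.255)
Private (in 192.168.0.0/16)


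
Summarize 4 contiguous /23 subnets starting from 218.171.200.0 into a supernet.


Original prefix: /23
Number of subnets: 4 = 2^2
New prefix = 23 - 2 = 21
Supernet: 218.171.200.0/21


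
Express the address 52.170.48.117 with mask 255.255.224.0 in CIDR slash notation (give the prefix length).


Binary: 11111111.11111111.11100000.00000000
Count leading 1s
Prefix: /19


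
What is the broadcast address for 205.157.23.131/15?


Network: 205.156.0.0/15
Host bits = 17
Set all host bits to 1:
Broadcast: 205.157.255.255


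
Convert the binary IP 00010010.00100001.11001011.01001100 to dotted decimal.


00010010 = 18
00100001 = 33
11001011 = 203
01001100 = 76
IP: 18.33.203.76


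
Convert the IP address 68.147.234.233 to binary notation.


68 = 01000100
147 = 10010011
234 = 11101010
233 = 11101001
Binary: 01000100.10010011.11101010.11101001


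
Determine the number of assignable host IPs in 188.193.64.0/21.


Host bits = 32 - 21 = 11
Total addresses = 2^11 = 2048
Usable = total - 2 (network and broadcast)
Usable hosts: 2046


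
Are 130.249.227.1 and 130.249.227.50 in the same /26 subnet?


Mask: 255.255.255.192
130.249.227.1 AND mask = 130.249.227.0
130.249.227.50 AND mask = 130.249.227.0
Yes, same subnet (130.249.227.0)


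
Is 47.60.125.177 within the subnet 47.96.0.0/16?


Subnet network: 47.96.0.0
Test IP AND mask: 47.60.0.0
No, 47.60.125.177 is not in 47.96.0.0/16


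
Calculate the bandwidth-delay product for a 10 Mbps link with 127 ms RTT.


BDP = bandwidth * RTT
= 10 Mbps * 127 ms
= 10 * 1e6 * 127 / 1000 bits
= 1270000 bits
= 158750 bytes
= 155.0293 KB
BDP = 1270000 bits (158750 bytes)


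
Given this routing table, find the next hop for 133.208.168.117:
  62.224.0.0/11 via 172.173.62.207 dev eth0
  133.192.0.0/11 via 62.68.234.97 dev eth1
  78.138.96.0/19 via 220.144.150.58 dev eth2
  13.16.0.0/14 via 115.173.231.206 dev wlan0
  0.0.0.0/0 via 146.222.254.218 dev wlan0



Longest prefix match for 133.208.168.117:
  /11 62.224.0.0: no
  /11 133.192.0.0: MATCH
  /19 78.138.96.0: no
  /14 13.16.0.0: no
  /0 0.0.0.0: MATCH
Selected: next-hop 62.68.234.97 via eth1 (matched /11)


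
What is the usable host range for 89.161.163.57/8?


Network: 89.0.0.0
Broadcast: 89.255.255.255
First usable = network + 1
Last usable = broadcast - 1
Range: 89.0.0.1 to 89.255.255.254


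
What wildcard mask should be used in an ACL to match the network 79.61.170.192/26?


Subnet mask: 255.255.255.192
Wildcard = 255.255.255.255 - subnet mask
255 - 255 = 0
255 - 255 = 0
255 - 255 = 0
255 - 192 = 63
Wildcard: 0.0.0.63


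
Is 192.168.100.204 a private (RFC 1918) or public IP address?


RFC 1918 private ranges:
  10.0.0.0/8 (10.0.0.0 - 10.255.255.255)
  172.16.0.0/12 (172.16.0.0 - 172.31.255.255)
  192.168.0.0/16 (192.168.0.0 - 192.168.255.255)
Private (in 192.168.0.0/16)


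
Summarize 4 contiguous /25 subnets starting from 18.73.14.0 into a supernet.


Original prefix: /25
Number of subnets: 4 = 2^2
New prefix = 25 - 2 = 23
Supernet: 18.73.14.0/23


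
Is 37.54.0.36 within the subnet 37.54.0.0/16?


Subnet network: 37.54.0.0
Test IP AND mask: 37.54.0.0
Yes, 37.54.0.36 is in 37.54.0.0/16


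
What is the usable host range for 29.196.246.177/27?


Network: 29.196.246.160
Broadcast: 29.196.246.191
First usable = network + 1
Last usable = broadcast - 1
Range: 29.196.246.161 to 29.196.246.190


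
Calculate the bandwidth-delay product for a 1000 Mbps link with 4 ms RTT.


BDP = bandwidth * RTT
= 1000 Mbps * 4 ms
= 1000 * 1e6 * 4 / 1000 bits
= 4000000 bits
= 500000 bytes
= 488.2812 KB
BDP = 4000000 bits (500000 bytes)


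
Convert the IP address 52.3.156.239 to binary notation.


52 = 00110100
3 = 00000011
156 = 10011100
239 = 11101111
Binary: 00110100.00000011.10011100.11101111


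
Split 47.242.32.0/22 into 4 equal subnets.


New prefix = 22 + 2 = 24
Each subnet has 256 addresses
  47.242.32.0/24
  47.242.33.0/24
  47.242.34.0/24
  47.242.35.0/24
Subnets: 47.242.32.0/24, 47.242.33.0/24, 47.242.34.0/24, 47.242.35.0/24


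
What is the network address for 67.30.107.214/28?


IP:   01000011.00011110.01101011.11010110
Mask: 11111111.11111111.11111111.11110000
AND operation:
Net:  01000011.00011110.01101011.11010000
Network: 67.30.107.208/28


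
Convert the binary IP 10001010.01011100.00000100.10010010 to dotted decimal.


10001010 = 138
01011100 = 92
00000100 = 4
10010010 = 146
IP: 138.92.4.146


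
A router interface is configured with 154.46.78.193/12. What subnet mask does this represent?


/12 means 12 network bits, 20 host bits
Binary: 11111111111100000000000000000000
Mask: 255.240.0.0


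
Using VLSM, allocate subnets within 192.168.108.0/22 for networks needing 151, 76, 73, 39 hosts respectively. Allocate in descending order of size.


151 hosts -> /24 (254 usable): 192.168.108.0/24
76 hosts -> /25 (126 usable): 192.168.109.0/25
73 hosts -> /25 (126 usable): 192.168.109.128/25
39 hosts -> /26 (62 usable): 192.168.110.0/26
Allocation: 192.168.108.0/24 (151 hosts, 254 usable); 192.168.109.0/25 (76 hosts, 126 usable); 192.168.109.128/25 (73 hosts, 126 usable); 192.168.110.0/26 (39 hosts, 62 usable)


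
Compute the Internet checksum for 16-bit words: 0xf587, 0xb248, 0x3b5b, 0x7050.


Sum all words (with carry folding):
+ 0xf587 = 0xf587
+ 0xb248 = 0xa7d0
+ 0x3b5b = 0xe32b
+ 0x7050 = 0x537c
One's complement: ~0x537c
Checksum = 0xac83


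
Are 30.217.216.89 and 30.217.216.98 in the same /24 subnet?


Mask: 255.255.255.0
30.217.216.89 AND mask = 30.217.216.0
30.217.216.98 AND mask = 30.217.216.0
Yes, same subnet (30.217.216.0)


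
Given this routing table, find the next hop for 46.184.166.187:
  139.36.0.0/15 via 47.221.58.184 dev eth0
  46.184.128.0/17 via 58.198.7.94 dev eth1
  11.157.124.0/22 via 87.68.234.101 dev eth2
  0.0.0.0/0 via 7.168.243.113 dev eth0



Longest prefix match for 46.184.166.187:
  /15 139.36.0.0: no
  /17 46.184.128.0: MATCH
  /22 11.157.124.0: no
  /0 0.0.0.0: MATCH
Selected: next-hop 58.198.7.94 via eth1 (matched /17)


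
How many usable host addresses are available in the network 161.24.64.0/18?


Host bits = 32 - 18 = 14
Total addresses = 2^14 = 16384
Usable = total - 2 (network and broadcast)
Usable hosts: 16382


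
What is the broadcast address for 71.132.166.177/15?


Network: 71.132.0.0/15
Host bits = 17
Set all host bits to 1:
Broadcast: 71.133.255.255


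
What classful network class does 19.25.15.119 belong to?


First octet: 19
Binary: 00010011
0xxxxxxx -> Class A (1-126)
Class A, default mask 255.0.0.0 (/8)


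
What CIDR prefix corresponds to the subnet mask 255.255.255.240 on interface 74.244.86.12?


Binary: 11111111.11111111.11111111.11110000
Count leading 1s
Prefix: /28


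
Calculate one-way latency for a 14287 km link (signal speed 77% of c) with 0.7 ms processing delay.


Speed = 0.77 * 3e5 km/s = 231000 km/s
Propagation delay = 14287 / 231000 = 0.0618 s = 61.8485 ms
Processing delay = 0.7 ms
Total one-way latency = 62.5485 ms


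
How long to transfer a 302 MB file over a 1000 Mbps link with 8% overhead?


Effective throughput = 1000 * (1 - 8/100) = 920 Mbps
File size in Mb = 302 * 8 = 2416 Mb
Time = 2416 / 920
Time = 2.6261 seconds


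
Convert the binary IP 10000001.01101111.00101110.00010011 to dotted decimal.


10000001 = 129
01101111 = 111
00101110 = 46
00010011 = 19
IP: 129.111.46.19


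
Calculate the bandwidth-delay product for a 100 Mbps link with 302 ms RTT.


BDP = bandwidth * RTT
= 100 Mbps * 302 ms
= 100 * 1e6 * 302 / 1000 bits
= 30200000 bits
= 3775000 bytes
= 3686.5234 KB
BDP = 30200000 bits (3775000 bytes)


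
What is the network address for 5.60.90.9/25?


IP:   00000101.00111100.01011010.00001001
Mask: 11111111.11111111.11111111.10000000
AND operation:
Net:  00000101.00111100.01011010.00000000
Network: 5.60.90.0/25


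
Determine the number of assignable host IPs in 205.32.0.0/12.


Host bits = 32 - 12 = 20
Total addresses = 2^20 = 1048576
Usable = total - 2 (network and broadcast)
Usable hosts: 1048574


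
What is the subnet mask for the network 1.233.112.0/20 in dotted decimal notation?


/20 means 20 network bits, 12 host bits
Binary: 11111111111111111111000000000000
Mask: 255.255.240.0


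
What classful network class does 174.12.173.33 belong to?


First octet: 174
Binary: 10101110
10xxxxxx -> Class B (128-191)
Class B, default mask 255.255.0.0 (/16)


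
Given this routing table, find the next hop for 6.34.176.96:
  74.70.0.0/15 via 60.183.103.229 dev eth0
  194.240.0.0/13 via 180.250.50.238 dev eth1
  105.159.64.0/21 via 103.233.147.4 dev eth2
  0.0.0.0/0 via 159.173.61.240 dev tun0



Longest prefix match for 6.34.176.96:
  /15 74.70.0.0: no
  /13 194.240.0.0: no
  /21 105.159.64.0: no
  /0 0.0.0.0: MATCH
Selected: next-hop 159.173.61.240 via tun0 (matched /0)


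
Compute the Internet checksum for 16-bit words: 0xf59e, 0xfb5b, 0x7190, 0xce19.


Sum all words (with carry folding):
+ 0xf59e = 0xf59e
+ 0xfb5b = 0xf0fa
+ 0x7190 = 0x628b
+ 0xce19 = 0x30a5
One's complement: ~0x30a5
Checksum = 0xcf5a


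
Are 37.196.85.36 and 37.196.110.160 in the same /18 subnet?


Mask: 255.255.192.0
37.196.85.36 AND mask = 37.196.64.0
37.196.110.160 AND mask = 37.196.64.0
Yes, same subnet (37.196.64.0)


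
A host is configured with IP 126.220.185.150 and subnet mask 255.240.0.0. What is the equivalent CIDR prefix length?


Binary: 11111111.11110000.00000000.00000000
Count leading 1s
Prefix: /12


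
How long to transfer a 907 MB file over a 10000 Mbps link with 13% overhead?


Effective throughput = 10000 * (1 - 13/100) = 8700 Mbps
File size in Mb = 907 * 8 = 7256 Mb
Time = 7256 / 8700
Time = 0.834 seconds


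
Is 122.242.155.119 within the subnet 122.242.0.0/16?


Subnet network: 122.242.0.0
Test IP AND mask: 122.242.0.0
Yes, 122.242.155.119 is in 122.242.0.0/16


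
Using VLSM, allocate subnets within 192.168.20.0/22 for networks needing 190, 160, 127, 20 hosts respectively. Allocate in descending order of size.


190 hosts -> /24 (254 usable): 192.168.20.0/24
160 hosts -> /24 (254 usable): 192.168.21.0/24
127 hosts -> /24 (254 usable): 192.168.22.0/24
20 hosts -> /27 (30 usable): 192.168.23.0/27
Allocation: 192.168.20.0/24 (190 hosts, 254 usable); 192.168.21.0/24 (160 hosts, 254 usable); 192.168.22.0/24 (127 hosts, 254 usable); 192.168.23.0/27 (20 hosts, 30 usable)


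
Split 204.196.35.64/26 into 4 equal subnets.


New prefix = 26 + 2 = 28
Each subnet has 16 addresses
  204.196.35.64/28
  204.196.35.80/28
  204.196.35.96/28
  204.196.35.112/28
Subnets: 204.196.35.64/28, 204.196.35.80/28, 204.196.35.96/28, 204.196.35.112/28


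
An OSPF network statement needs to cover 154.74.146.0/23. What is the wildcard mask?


Subnet mask: 255.255.254.0
Wildcard = 255.255.255.255 - subnet mask
255 - 255 = 0
255 - 255 = 0
255 - 254 = 1
255 - 0 = 255
Wildcard: 0.0.1.255


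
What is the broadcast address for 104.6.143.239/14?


Network: 104.4.0.0/14
Host bits = 18
Set all host bits to 1:
Broadcast: 104.7.255.255


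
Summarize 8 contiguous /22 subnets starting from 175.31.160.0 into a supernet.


Original prefix: /22
Number of subnets: 8 = 2^3
New prefix = 22 - 3 = 19
Supernet: 175.31.160.0/19


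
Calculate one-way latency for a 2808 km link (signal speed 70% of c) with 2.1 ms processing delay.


Speed = 0.7 * 3e5 km/s = 210000 km/s
Propagation delay = 2808 / 210000 = 0.0134 s = 13.3714 ms
Processing delay = 2.1 ms
Total one-way latency = 15.4714 ms


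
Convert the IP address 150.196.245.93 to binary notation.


150 = 10010110
196 = 11000100
245 = 11110101
93 = 01011101
Binary: 10010110.11000100.11110101.01011101


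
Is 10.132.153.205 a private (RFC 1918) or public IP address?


RFC 1918 private ranges:
  10.0.0.0/8 (10.0.0.0 - 10.255.255.255)
  172.16.0.0/12 (172.16.0.0 - 172.31.255.255)
  192.168.0.0/16 (192.168.0.0 - 192.168.255.255)
Private (in 10.0.0.0/8)


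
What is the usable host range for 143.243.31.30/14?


Network: 143.240.0.0
Broadcast: 143.243.255.255
First usable = network + 1
Last usable = broadcast - 1
Range: 143.240.0.1 to 143.243.255.254


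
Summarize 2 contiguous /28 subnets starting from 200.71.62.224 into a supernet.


Original prefix: /28
Number of subnets: 2 = 2^1
New prefix = 28 - 1 = 27
Supernet: 200.71.62.224/27


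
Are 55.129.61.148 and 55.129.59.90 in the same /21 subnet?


Mask: 255.255.248.0
55.129.61.148 AND mask = 55.129.56.0
55.129.59.90 AND mask = 55.129.56.0
Yes, same subnet (55.129.56.0)


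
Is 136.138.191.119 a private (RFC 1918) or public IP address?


RFC 1918 private ranges:
  10.0.0.0/8 (10.0.0.0 - 10.255.255.255)
  172.16.0.0/12 (172.16.0.0 - 172.31.255.255)
  192.168.0.0/16 (192.168.0.0 - 192.168.255.255)
Public (not in any RFC 1918 range)


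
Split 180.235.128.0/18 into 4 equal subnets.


New prefix = 18 + 2 = 20
Each subnet has 4096 addresses
  180.235.128.0/20
  180.235.144.0/20
  180.235.160.0/20
  180.235.176.0/20
Subnets: 180.235.128.0/20, 180.235.144.0/20, 180.235.160.0/20, 180.235.176.0/20


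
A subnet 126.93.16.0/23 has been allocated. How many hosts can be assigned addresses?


Host bits = 32 - 23 = 9
Total addresses = 2^9 = 512
Usable = total - 2 (network and broadcast)
Usable hosts: 510
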